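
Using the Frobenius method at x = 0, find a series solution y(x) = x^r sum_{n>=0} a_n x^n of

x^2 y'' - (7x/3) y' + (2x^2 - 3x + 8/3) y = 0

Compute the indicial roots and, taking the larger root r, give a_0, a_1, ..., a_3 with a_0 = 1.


Write in Frobenius form y'' + (p(x)/x) y' + (q(x)/x^2) y = 0:
  p(x) = -7/3,  q(x) = 2x^2 - 3x + 8/3.
Indicial equation: r(r-1) + (-7/3) r + (8/3) = 0 -> roots r_1 = 2, r_2 = 4/3.
Take r = r_1 = 2. Let y(x) = x^r sum_{n>=0} a_n x^n with a_0 = 1.
Substitute y = x^r sum a_n x^n and match x^{r+n}. The recurrence is
  D(n) a_n - 3 a_{n-1} + 2 a_{n-2} = 0,  where D(n) = (r+n)(r+n-1) + (-7/3)(r+n) + (8/3).
  a_n = [3 a_{n-1} - 2 a_{n-2}] / D(n).
Since the indicial polynomial factors as (r - r_1)(r - r_2), D(n) = (r_1 + n - r_1)(r_1 + n - r_2) = n(n + 2/3).
Evaluating step by step (a_0 = 1):
  n = 1: D(1) = 1(1 + 2/3) = 5/3; numerator = 3(1) = 3; a_1 = (3)/(5/3) = 9/5
  n = 2: D(2) = 2(2 + 2/3) = 16/3; numerator = 3(9/5) - 2(1) = 17/5; a_2 = (17/5)/(16/3) = 51/80
  n = 3: D(3) = 3(3 + 2/3) = 11; numerator = 3(51/80) - 2(9/5) = -27/16; a_3 = (-27/16)/(11) = -27/176

r = 2; a_0 = 1; a_1 = 9/5; a_2 = 51/80; a_3 = -27/176


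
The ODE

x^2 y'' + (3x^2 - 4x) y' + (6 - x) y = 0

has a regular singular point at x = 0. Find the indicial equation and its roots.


Divide by x^2 to reach normal form y'' + P_1(x) y' + P_2(x) y = 0 with P_1(x) = 3 - 4/x and P_2(x) = -1/x + 6/x^2.
x = 0 is a singular point because the y'-coefficient 3 - 4/x has a pole at x = 0 and the y-coefficient -1/x + 6/x^2 has a pole at x = 0.
It is a regular singular point because x P_1(x) = p(x) = 3x - 4 and x^2 P_2(x) = q(x) = 6 - x are polynomials, hence analytic at x = 0.
p(0) = -4,  q(0) = 6.
Indicial equation: r(r-1) + p(0) r + q(0) = 0, i.e. r^2 + (p(0) - 1) r + q(0) = 0, i.e. r^2 - 5 r + 6 = 0.
Discriminant: (-5)^2 - 4(6) = 1, so r = (5 ± 1)/2.
Solving: r_1 = 3, r_2 = 2.

indicial: r^2 - 5 r + 6 = 0; roots r_1 = 3, r_2 = 2


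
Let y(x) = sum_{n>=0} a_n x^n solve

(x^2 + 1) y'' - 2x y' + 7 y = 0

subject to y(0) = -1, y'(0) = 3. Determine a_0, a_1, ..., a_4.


Ansatz: y(x) = sum_{n>=0} a_n x^n, so y'(x) = sum_{n>=1} n a_n x^(n-1) and y''(x) = sum_{n>=2} n(n-1) a_n x^(n-2).
Substitute into P(x) y'' + Q(x) y' + R(x) y = 0 with P(x) = x^2 + 1, Q(x) = -2x, R(x) = 7, and match powers of x.
Initial conditions: a_0 = -1, a_1 = 3.
Setting the coefficient of each power of x to zero and solving order by order (substituting the coefficients already found):
  x^0: 2 a_2 + 7 a_0 = 0  ->  2 a_2 = -7 a_0 = 7  ->  a_2 = 7/2
  x^1: 6 a_3 + 5 a_1 = 0  ->  6 a_3 = -5 a_1 = -15  ->  a_3 = -5/2
  x^2: 12 a_4 + 5 a_2 = 0  ->  12 a_4 = -5 a_2 = -35/2  ->  a_4 = -35/24
Truncated series: y(x) = -1 + 3 x + (7/2) x^2 - (5/2) x^3 - (35/24) x^4 + O(x^5).

a_0 = -1; a_1 = 3; a_2 = 7/2; a_3 = -5/2; a_4 = -35/24


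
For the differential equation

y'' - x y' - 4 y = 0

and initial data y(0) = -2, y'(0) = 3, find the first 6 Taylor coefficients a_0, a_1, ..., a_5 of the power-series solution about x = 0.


Ansatz: y(x) = sum_{n>=0} a_n x^n, so y'(x) = sum_{n>=1} n a_n x^(n-1) and y''(x) = sum_{n>=2} n(n-1) a_n x^(n-2).
Substitute into P(x) y'' + Q(x) y' + R(x) y = 0 with P(x) = 1, Q(x) = -x, R(x) = -4, and match powers of x.
Initial conditions: a_0 = -2, a_1 = 3.
Setting the coefficient of each power of x to zero and solving order by order (substituting the coefficients already found):
  x^0: 2 a_2 - 4 a_0 = 0  ->  2 a_2 = 4 a_0 = -8  ->  a_2 = -4
  x^1: 6 a_3 - 5 a_1 = 0  ->  6 a_3 = 5 a_1 = 15  ->  a_3 = 5/2
  x^2: 12 a_4 - 6 a_2 = 0  ->  12 a_4 = 6 a_2 = -24  ->  a_4 = -2
  x^3: 20 a_5 - 7 a_3 = 0  ->  20 a_5 = 7 a_3 = 35/2  ->  a_5 = 7/8
Truncated series: y(x) = -2 + 3 x - 4 x^2 + (5/2) x^3 - 2 x^4 + (7/8) x^5 + O(x^6).

a_0 = -2; a_1 = 3; a_2 = -4; a_3 = 5/2; a_4 = -2; a_5 = 7/8


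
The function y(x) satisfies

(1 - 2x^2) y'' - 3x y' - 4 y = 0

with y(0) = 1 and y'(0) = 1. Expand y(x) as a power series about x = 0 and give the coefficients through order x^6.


Ansatz: y(x) = sum_{n>=0} a_n x^n, so y'(x) = sum_{n>=1} n a_n x^(n-1) and y''(x) = sum_{n>=2} n(n-1) a_n x^(n-2).
Substitute into P(x) y'' + Q(x) y' + R(x) y = 0 with P(x) = 1 - 2x^2, Q(x) = -3x, R(x) = -4, and match powers of x.
Initial conditions: a_0 = 1, a_1 = 1.
Setting the coefficient of each power of x to zero and solving order by order (substituting the coefficients already found):
  x^0: 2 a_2 - 4 a_0 = 0  ->  2 a_2 = 4 a_0 = 4  ->  a_2 = 2
  x^1: 6 a_3 - 7 a_1 = 0  ->  6 a_3 = 7 a_1 = 7  ->  a_3 = 7/6
  x^2: 12 a_4 - 14 a_2 = 0  ->  12 a_4 = 14 a_2 = 28  ->  a_4 = 7/3
  x^3: 20 a_5 - 25 a_3 = 0  ->  20 a_5 = 25 a_3 = 175/6  ->  a_5 = 35/24
  x^4: 30 a_6 - 40 a_4 = 0  ->  30 a_6 = 40 a_4 = 280/3  ->  a_6 = 28/9
Truncated series: y(x) = 1 + x + 2 x^2 + (7/6) x^3 + (7/3) x^4 + (35/24) x^5 + (28/9) x^6 + O(x^7).

a_0 = 1; a_1 = 1; a_2 = 2; a_3 = 7/6; a_4 = 7/3; a_5 = 35/24; a_6 = 28/9


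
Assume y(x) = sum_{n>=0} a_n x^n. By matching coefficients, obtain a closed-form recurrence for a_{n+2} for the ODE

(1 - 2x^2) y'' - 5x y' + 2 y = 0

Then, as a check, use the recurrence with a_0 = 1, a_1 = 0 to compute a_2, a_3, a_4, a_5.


Substitute y = sum_n a_n x^n.
(1 - 2 x^2) y'' contributes (n+2)(n+1) a_{n+2} - 2 n(n-1) a_n at x^n.
-5 x y'(x) contributes -5 n a_n at x^n.
2 y(x) contributes 2 a_n at x^n.
Matching x^n: (n+2)(n+1) a_{n+2} + (-2 n(n-1) - 5 n + 2) a_n = 0.
Thus a_{n+2} = (2 n(n-1) + 5 n - 2) / ((n+1)(n+2)) * a_n.

Check with a_0 = 1, a_1 = 0 (apply the recurrence for n = 0, 1, 2, 3): a_0 = 1, a_1 = 0, a_2 = -1, a_3 = 0, a_4 = -1, a_5 = 0.

a_(n+2) = (2 n(n-1) + 5 n - 2) / ((n+1)(n+2)) * a_n; check: a_0 = 1, a_1 = 0, a_2 = -1, a_3 = 0, a_4 = -1, a_5 = 0


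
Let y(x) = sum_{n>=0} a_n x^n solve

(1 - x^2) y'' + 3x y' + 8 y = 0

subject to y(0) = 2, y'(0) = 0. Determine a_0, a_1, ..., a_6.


Ansatz: y(x) = sum_{n>=0} a_n x^n, so y'(x) = sum_{n>=1} n a_n x^(n-1) and y''(x) = sum_{n>=2} n(n-1) a_n x^(n-2).
Substitute into P(x) y'' + Q(x) y' + R(x) y = 0 with P(x) = 1 - x^2, Q(x) = 3x, R(x) = 8, and match powers of x.
Initial conditions: a_0 = 2, a_1 = 0.
Setting the coefficient of each power of x to zero and solving order by order (substituting the coefficients already found):
  x^0: 2 a_2 + 8 a_0 = 0  ->  2 a_2 = -8 a_0 = -16  ->  a_2 = -8
  x^1: 6 a_3 + 11 a_1 = 0  ->  6 a_3 = -11 a_1 = 0  ->  a_3 = 0
  x^2: 12 a_4 + 12 a_2 = 0  ->  12 a_4 = -12 a_2 = 96  ->  a_4 = 8
  x^3: 20 a_5 + 11 a_3 = 0  ->  20 a_5 = -11 a_3 = 0  ->  a_5 = 0
  x^4: 30 a_6 + 8 a_4 = 0  ->  30 a_6 = -8 a_4 = -64  ->  a_6 = -32/15
Truncated series: y(x) = 2 - 8 x^2 + 8 x^4 - (32/15) x^6 + O(x^7).

a_0 = 2; a_1 = 0; a_2 = -8; a_3 = 0; a_4 = 8; a_5 = 0; a_6 = -32/15


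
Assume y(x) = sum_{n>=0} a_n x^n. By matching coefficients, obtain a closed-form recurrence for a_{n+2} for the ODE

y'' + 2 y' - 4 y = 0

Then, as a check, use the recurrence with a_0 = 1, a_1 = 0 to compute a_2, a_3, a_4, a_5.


Substitute y = sum_n a_n x^n.
y''(x) has coefficient (n+2)(n+1) a_{n+2} at x^n;
2 y'(x) has coefficient 2 (n+1) a_{n+1} at x^n;
-4 y(x) has coefficient -4 a_n at x^n.
Matching x^n: (n+2)(n+1) a_{n+2} + 2 (n+1) a_{n+1} - 4 a_n = 0.
Thus a_{n+2} = [-2 (n+1) a_{n+1} + 4 a_n] / ((n+1)(n+2)).

Check with a_0 = 1, a_1 = 0 (apply the recurrence for n = 0, 1, 2, 3): a_0 = 1, a_1 = 0, a_2 = 2, a_3 = -4/3, a_4 = 4/3, a_5 = -4/5.

a_(n+2) = [-2 (n+1) a_(n+1) + 4 a_n] / ((n+1)(n+2)); check: a_0 = 1, a_1 = 0, a_2 = 2, a_3 = -4/3, a_4 = 4/3, a_5 = -4/5


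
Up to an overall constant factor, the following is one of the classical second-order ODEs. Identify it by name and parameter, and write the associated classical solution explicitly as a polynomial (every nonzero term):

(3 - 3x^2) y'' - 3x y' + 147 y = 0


All three coefficients share the factor 3; dividing through by 3 gives  (1 - x^2) y'' - x y' + 49 y = 0.
This matches the Chebyshev equation (1 - x^2) y'' - x y' + n^2 y = 0 (note the -x y' term, not -2x y') with n^2 = 49, so n = 7; the polynomial solution is T_7(x).
With y = sum_k a_k x^k, matching x^k gives (k+2)(k+1) a_{k+2} = (k^2 - n^2) a_k = (k - 7)(k + 7) a_k. The right side vanishes at k = 7, so the series with the parity of 7 terminates at degree 7.
Standard normalization: leading coefficient of T_n is 2^(n-1), so a_7 = 2^6 = 64. Work downward with a_k = (k+1)(k+2) a_{k+2} / ((k - 7)(k + 7)):
  a_5 = (6)(7)(64) / ((5 - 7)(5 + 7)) = 2688/(-24) = -112
  a_3 = (4)(5)(-112) / ((3 - 7)(3 + 7)) = -2240/(-40) = 56
  a_1 = (2)(3)(56) / ((1 - 7)(1 + 7)) = 336/(-48) = -7
Hence T_7(x) = 64 x^7 - 112 x^5 + 56 x^3 - 7 x.

T_7(x); series = 64 x^7 - 112 x^5 + 56 x^3 - 7 x


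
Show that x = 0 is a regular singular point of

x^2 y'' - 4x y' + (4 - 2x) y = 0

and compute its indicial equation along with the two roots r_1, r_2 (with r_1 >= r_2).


Divide by x^2 to reach normal form y'' + P_1(x) y' + P_2(x) y = 0 with P_1(x) = -4/x and P_2(x) = -2/x + 4/x^2.
x = 0 is a singular point because the y'-coefficient -4/x has a pole at x = 0 and the y-coefficient -2/x + 4/x^2 has a pole at x = 0.
It is a regular singular point because x P_1(x) = p(x) = -4 and x^2 P_2(x) = q(x) = 4 - 2x are polynomials, hence analytic at x = 0.
p(0) = -4,  q(0) = 4.
Indicial equation: r(r-1) + p(0) r + q(0) = 0, i.e. r^2 + (p(0) - 1) r + q(0) = 0, i.e. r^2 - 5 r + 4 = 0.
Discriminant: (-5)^2 - 4(4) = 9, so r = (5 ± 3)/2.
Solving: r_1 = 4, r_2 = 1.

indicial: r^2 - 5 r + 4 = 0; roots r_1 = 4, r_2 = 1


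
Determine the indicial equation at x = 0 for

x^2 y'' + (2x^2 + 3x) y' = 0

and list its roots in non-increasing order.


Divide by x^2 to reach normal form y'' + P_1(x) y' + P_2(x) y = 0 with P_1(x) = 2 + 3/x and P_2(x) = 0.
x = 0 is a singular point because the y'-coefficient 2 + 3/x has a pole at x = 0.
It is a regular singular point because x P_1(x) = p(x) = 2x + 3 and x^2 P_2(x) = q(x) = 0 are polynomials, hence analytic at x = 0.
p(0) = 3,  q(0) = 0.
Indicial equation: r(r-1) + p(0) r + q(0) = 0, i.e. r^2 + (p(0) - 1) r + q(0) = 0, i.e. r^2 + 2 r = 0.
Discriminant: (2)^2 - 4(0) = 4, so r = (-2 ± 2)/2.
Solving: r_1 = 0, r_2 = -2.

indicial: r^2 + 2 r = 0; roots r_1 = 0, r_2 = -2


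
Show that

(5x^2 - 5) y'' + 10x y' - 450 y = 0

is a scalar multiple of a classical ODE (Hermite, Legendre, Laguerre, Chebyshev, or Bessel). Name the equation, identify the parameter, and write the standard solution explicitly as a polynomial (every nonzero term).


All three coefficients share the factor -5; dividing through by -5 gives  (1 - x^2) y'' - 2x y' + 90 y = 0.
This matches the Legendre equation (1 - x^2) y'' - 2x y' + n(n+1) y = 0 (note the -2x y' term) with n(n+1) = 90, so n = 9; the polynomial solution is P_9(x).
With y = sum_k a_k x^k, matching x^k gives (k+2)(k+1) a_{k+2} = [k(k+1) - n(n+1)] a_k = (k - 9)(k + 10) a_k. The right side vanishes at k = 9, so the series with the parity of 9 terminates at degree 9.
Standard normalization (P_n(1) = 1): leading coefficient (2n)!/(2^n (n!)^2) = 6402373705728000/(512*131681894400) = 12155/128, so a_9 = 12155/128. Work downward with a_k = (k+1)(k+2) a_{k+2} / ((k - 9)(k + 10)):
  a_7 = (8)(9)(12155/128) / ((7 - 9)(7 + 10)) = (109395/16)/(-34) = -6435/32
  a_5 = (6)(7)(-6435/32) / ((5 - 9)(5 + 10)) = (-135135/16)/(-60) = 9009/64
  a_3 = (4)(5)(9009/64) / ((3 - 9)(3 + 10)) = (45045/16)/(-78) = -1155/32
  a_1 = (2)(3)(-1155/32) / ((1 - 9)(1 + 10)) = (-3465/16)/(-88) = 315/128
Hence P_9(x) = 12155 x^9/128 - 6435 x^7/32 + 9009 x^5/64 - 1155 x^3/32 + 315 x/128.

P_9(x); series = 12155 x^9/128 - 6435 x^7/32 + 9009 x^5/64 - 1155 x^3/32 + 315 x/128


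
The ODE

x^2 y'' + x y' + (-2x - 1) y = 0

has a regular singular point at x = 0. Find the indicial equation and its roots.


Divide by x^2 to reach normal form y'' + P_1(x) y' + P_2(x) y = 0 with P_1(x) = 1/x and P_2(x) = -2/x - 1/x^2.
x = 0 is a singular point because the y'-coefficient 1/x has a pole at x = 0 and the y-coefficient -2/x - 1/x^2 has a pole at x = 0.
It is a regular singular point because x P_1(x) = p(x) = 1 and x^2 P_2(x) = q(x) = -2x - 1 are polynomials, hence analytic at x = 0.
p(0) = 1,  q(0) = -1.
Indicial equation: r(r-1) + p(0) r + q(0) = 0, i.e. r^2 + (p(0) - 1) r + q(0) = 0, i.e. r^2 - 1 = 0.
Discriminant: (0)^2 - 4(-1) = 4, so r = (0 ± 2)/2.
Solving: r_1 = 1, r_2 = -1.

indicial: r^2 - 1 = 0; roots r_1 = 1, r_2 = -1


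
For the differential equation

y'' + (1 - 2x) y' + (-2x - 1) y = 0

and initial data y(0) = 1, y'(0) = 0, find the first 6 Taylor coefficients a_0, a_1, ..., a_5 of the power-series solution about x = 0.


Ansatz: y(x) = sum_{n>=0} a_n x^n, so y'(x) = sum_{n>=1} n a_n x^(n-1) and y''(x) = sum_{n>=2} n(n-1) a_n x^(n-2).
Substitute into P(x) y'' + Q(x) y' + R(x) y = 0 with P(x) = 1, Q(x) = 1 - 2x, R(x) = -2x - 1, and match powers of x.
Initial conditions: a_0 = 1, a_1 = 0.
Setting the coefficient of each power of x to zero and solving order by order (substituting the coefficients already found):
  x^0: 2 a_2 + a_1 - a_0 = 0  ->  2 a_2 = -a_1 + a_0 = 1  ->  a_2 = 1/2
  x^1: 6 a_3 + 2 a_2 - 3 a_1 - 2 a_0 = 0  ->  6 a_3 = -2 a_2 + 3 a_1 + 2 a_0 = 1  ->  a_3 = 1/6
  x^2: 12 a_4 + 3 a_3 - 5 a_2 - 2 a_1 = 0  ->  12 a_4 = -3 a_3 + 5 a_2 + 2 a_1 = 2  ->  a_4 = 1/6
  x^3: 20 a_5 + 4 a_4 - 7 a_3 - 2 a_2 = 0  ->  20 a_5 = -4 a_4 + 7 a_3 + 2 a_2 = 3/2  ->  a_5 = 3/40
Truncated series: y(x) = 1 + (1/2) x^2 + (1/6) x^3 + (1/6) x^4 + (3/40) x^5 + O(x^6).

a_0 = 1; a_1 = 0; a_2 = 1/2; a_3 = 1/6; a_4 = 1/6; a_5 = 3/40


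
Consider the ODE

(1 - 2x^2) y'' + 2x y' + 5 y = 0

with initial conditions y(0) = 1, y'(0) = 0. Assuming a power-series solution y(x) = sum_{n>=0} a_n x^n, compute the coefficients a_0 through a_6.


Ansatz: y(x) = sum_{n>=0} a_n x^n, so y'(x) = sum_{n>=1} n a_n x^(n-1) and y''(x) = sum_{n>=2} n(n-1) a_n x^(n-2).
Substitute into P(x) y'' + Q(x) y' + R(x) y = 0 with P(x) = 1 - 2x^2, Q(x) = 2x, R(x) = 5, and match powers of x.
Initial conditions: a_0 = 1, a_1 = 0.
Setting the coefficient of each power of x to zero and solving order by order (substituting the coefficients already found):
  x^0: 2 a_2 + 5 a_0 = 0  ->  2 a_2 = -5 a_0 = -5  ->  a_2 = -5/2
  x^1: 6 a_3 + 7 a_1 = 0  ->  6 a_3 = -7 a_1 = 0  ->  a_3 = 0
  x^2: 12 a_4 + 5 a_2 = 0  ->  12 a_4 = -5 a_2 = 25/2  ->  a_4 = 25/24
  x^3: 20 a_5 - a_3 = 0  ->  20 a_5 = a_3 = 0  ->  a_5 = 0
  x^4: 30 a_6 - 11 a_4 = 0  ->  30 a_6 = 11 a_4 = 275/24  ->  a_6 = 55/144
Truncated series: y(x) = 1 - (5/2) x^2 + (25/24) x^4 + (55/144) x^6 + O(x^7).

a_0 = 1; a_1 = 0; a_2 = -5/2; a_3 = 0; a_4 = 25/24; a_5 = 0; a_6 = 55/144


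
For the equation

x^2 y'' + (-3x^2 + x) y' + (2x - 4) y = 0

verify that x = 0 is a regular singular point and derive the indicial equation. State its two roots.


Divide by x^2 to reach normal form y'' + P_1(x) y' + P_2(x) y = 0 with P_1(x) = -3 + 1/x and P_2(x) = 2/x - 4/x^2.
x = 0 is a singular point because the y'-coefficient -3 + 1/x has a pole at x = 0 and the y-coefficient 2/x - 4/x^2 has a pole at x = 0.
It is a regular singular point because x P_1(x) = p(x) = 1 - 3x and x^2 P_2(x) = q(x) = 2x - 4 are polynomials, hence analytic at x = 0.
p(0) = 1,  q(0) = -4.
Indicial equation: r(r-1) + p(0) r + q(0) = 0, i.e. r^2 + (p(0) - 1) r + q(0) = 0, i.e. r^2 - 4 = 0.
Discriminant: (0)^2 - 4(-4) = 16, so r = (0 ± 4)/2.
Solving: r_1 = 2, r_2 = -2.

indicial: r^2 - 4 = 0; roots r_1 = 2, r_2 = -2


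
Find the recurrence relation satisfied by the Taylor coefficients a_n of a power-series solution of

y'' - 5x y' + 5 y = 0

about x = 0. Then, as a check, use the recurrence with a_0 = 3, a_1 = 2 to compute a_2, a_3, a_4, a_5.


Substitute y = sum_n a_n x^n.
y''(x) has coefficient (n+2)(n+1) a_{n+2} at x^n;
-5 x y'(x) has coefficient -5 n a_n at x^n (shift);
5 y(x) has coefficient 5 a_n at x^n.
Matching x^n: (n+2)(n+1) a_{n+2} + (-5n + 5) a_n = 0.
Thus a_{n+2} = (5n - 5) / ((n+1)(n+2)) * a_n.

Check with a_0 = 3, a_1 = 2 (apply the recurrence for n = 0, 1, 2, 3): a_0 = 3, a_1 = 2, a_2 = -15/2, a_3 = 0, a_4 = -25/8, a_5 = 0.

a_(n+2) = (5n - 5) / ((n+1)(n+2)) * a_n; check: a_0 = 3, a_1 = 2, a_2 = -15/2, a_3 = 0, a_4 = -25/8, a_5 = 0


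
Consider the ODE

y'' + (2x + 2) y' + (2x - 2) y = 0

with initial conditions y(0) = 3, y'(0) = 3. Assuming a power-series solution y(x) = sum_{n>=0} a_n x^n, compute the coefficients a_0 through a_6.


Ansatz: y(x) = sum_{n>=0} a_n x^n, so y'(x) = sum_{n>=1} n a_n x^(n-1) and y''(x) = sum_{n>=2} n(n-1) a_n x^(n-2).
Substitute into P(x) y'' + Q(x) y' + R(x) y = 0 with P(x) = 1, Q(x) = 2x + 2, R(x) = 2x - 2, and match powers of x.
Initial conditions: a_0 = 3, a_1 = 3.
Setting the coefficient of each power of x to zero and solving order by order (substituting the coefficients already found):
  x^0: 2 a_2 + 2 a_1 - 2 a_0 = 0  ->  2 a_2 = -2 a_1 + 2 a_0 = 0  ->  a_2 = 0
  x^1: 6 a_3 + 4 a_2 + 2 a_0 = 0  ->  6 a_3 = -4 a_2 - 2 a_0 = -6  ->  a_3 = -1
  x^2: 12 a_4 + 6 a_3 + 2 a_2 + 2 a_1 = 0  ->  12 a_4 = -6 a_3 - 2 a_2 - 2 a_1 = 0  ->  a_4 = 0
  x^3: 20 a_5 + 8 a_4 + 4 a_3 + 2 a_2 = 0  ->  20 a_5 = -8 a_4 - 4 a_3 - 2 a_2 = 4  ->  a_5 = 1/5
  x^4: 30 a_6 + 10 a_5 + 6 a_4 + 2 a_3 = 0  ->  30 a_6 = -10 a_5 - 6 a_4 - 2 a_3 = 0  ->  a_6 = 0
Truncated series: y(x) = 3 + 3 x - x^3 + (1/5) x^5 + O(x^7).

a_0 = 3; a_1 = 3; a_2 = 0; a_3 = -1; a_4 = 0; a_5 = 1/5; a_6 = 0


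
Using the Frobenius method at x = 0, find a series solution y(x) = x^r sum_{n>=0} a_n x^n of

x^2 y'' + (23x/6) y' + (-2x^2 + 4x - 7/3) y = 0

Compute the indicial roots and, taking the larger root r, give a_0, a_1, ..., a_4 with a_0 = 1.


Write in Frobenius form y'' + (p(x)/x) y' + (q(x)/x^2) y = 0:
  p(x) = 23/6,  q(x) = -2x^2 + 4x - 7/3.
Indicial equation: r(r-1) + (23/6) r + (-7/3) = 0 -> roots r_1 = 2/3, r_2 = -7/2.
Take r = r_1 = 2/3. Let y(x) = x^r sum_{n>=0} a_n x^n with a_0 = 1.
Substitute y = x^r sum a_n x^n and match x^{r+n}. The recurrence is
  D(n) a_n + 4 a_{n-1} - 2 a_{n-2} = 0,  where D(n) = (r+n)(r+n-1) + (23/6)(r+n) + (-7/3).
  a_n = [-4 a_{n-1} + 2 a_{n-2}] / D(n).
Since the indicial polynomial factors as (r - r_1)(r - r_2), D(n) = (r_1 + n - r_1)(r_1 + n - r_2) = n(n + 25/6).
Evaluating step by step (a_0 = 1):
  n = 1: D(1) = 1(1 + 25/6) = 31/6; numerator = -4(1) = -4; a_1 = (-4)/(31/6) = -24/31
  n = 2: D(2) = 2(2 + 25/6) = 37/3; numerator = -4(-24/31) + 2(1) = 158/31; a_2 = (158/31)/(37/3) = 474/1147
  n = 3: D(3) = 3(3 + 25/6) = 43/2; numerator = -4(474/1147) + 2(-24/31) = -3672/1147; a_3 = (-3672/1147)/(43/2) = -7344/49321
  n = 4: D(4) = 4(4 + 25/6) = 98/3; numerator = -4(-7344/49321) + 2(474/1147) = 70140/49321; a_4 = (70140/49321)/(98/3) = 15030/345247

r = 2/3; a_0 = 1; a_1 = -24/31; a_2 = 474/1147; a_3 = -7344/49321; a_4 = 15030/345247


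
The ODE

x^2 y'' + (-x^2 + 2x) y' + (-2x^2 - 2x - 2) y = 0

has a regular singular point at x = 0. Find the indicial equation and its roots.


Divide by x^2 to reach normal form y'' + P_1(x) y' + P_2(x) y = 0 with P_1(x) = -1 + 2/x and P_2(x) = -2 - 2/x - 2/x^2.
x = 0 is a singular point because the y'-coefficient -1 + 2/x has a pole at x = 0 and the y-coefficient -2 - 2/x - 2/x^2 has a pole at x = 0.
It is a regular singular point because x P_1(x) = p(x) = 2 - x and x^2 P_2(x) = q(x) = -2x^2 - 2x - 2 are polynomials, hence analytic at x = 0.
p(0) = 2,  q(0) = -2.
Indicial equation: r(r-1) + p(0) r + q(0) = 0, i.e. r^2 + (p(0) - 1) r + q(0) = 0, i.e. r^2 + 1 r - 2 = 0.
Discriminant: (1)^2 - 4(-2) = 9, so r = (-1 ± 3)/2.
Solving: r_1 = 1, r_2 = -2.

indicial: r^2 + 1 r - 2 = 0; roots r_1 = 1, r_2 = -2


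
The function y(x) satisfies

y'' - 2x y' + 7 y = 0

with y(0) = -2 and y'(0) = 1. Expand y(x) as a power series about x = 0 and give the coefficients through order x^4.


Ansatz: y(x) = sum_{n>=0} a_n x^n, so y'(x) = sum_{n>=1} n a_n x^(n-1) and y''(x) = sum_{n>=2} n(n-1) a_n x^(n-2).
Substitute into P(x) y'' + Q(x) y' + R(x) y = 0 with P(x) = 1, Q(x) = -2x, R(x) = 7, and match powers of x.
Initial conditions: a_0 = -2, a_1 = 1.
Setting the coefficient of each power of x to zero and solving order by order (substituting the coefficients already found):
  x^0: 2 a_2 + 7 a_0 = 0  ->  2 a_2 = -7 a_0 = 14  ->  a_2 = 7
  x^1: 6 a_3 + 5 a_1 = 0  ->  6 a_3 = -5 a_1 = -5  ->  a_3 = -5/6
  x^2: 12 a_4 + 3 a_2 = 0  ->  12 a_4 = -3 a_2 = -21  ->  a_4 = -7/4
Truncated series: y(x) = -2 + x + 7 x^2 - (5/6) x^3 - (7/4) x^4 + O(x^5).

a_0 = -2; a_1 = 1; a_2 = 7; a_3 = -5/6; a_4 = -7/4


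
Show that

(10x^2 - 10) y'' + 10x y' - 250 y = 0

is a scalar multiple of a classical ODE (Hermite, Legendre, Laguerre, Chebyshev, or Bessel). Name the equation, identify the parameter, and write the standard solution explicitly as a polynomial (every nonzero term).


All three coefficients share the factor -10; dividing through by -10 gives  (1 - x^2) y'' - x y' + 25 y = 0.
This matches the Chebyshev equation (1 - x^2) y'' - x y' + n^2 y = 0 (note the -x y' term, not -2x y') with n^2 = 25, so n = 5; the polynomial solution is T_5(x).
With y = sum_k a_k x^k, matching x^k gives (k+2)(k+1) a_{k+2} = (k^2 - n^2) a_k = (k - 5)(k + 5) a_k. The right side vanishes at k = 5, so the series with the parity of 5 terminates at degree 5.
Standard normalization: leading coefficient of T_n is 2^(n-1), so a_5 = 2^4 = 16. Work downward with a_k = (k+1)(k+2) a_{k+2} / ((k - 5)(k + 5)):
  a_3 = (4)(5)(16) / ((3 - 5)(3 + 5)) = 320/(-16) = -20
  a_1 = (2)(3)(-20) / ((1 - 5)(1 + 5)) = -120/(-24) = 5
Hence T_5(x) = 16 x^5 - 20 x^3 + 5 x.

T_5(x); series = 16 x^5 - 20 x^3 + 5 x


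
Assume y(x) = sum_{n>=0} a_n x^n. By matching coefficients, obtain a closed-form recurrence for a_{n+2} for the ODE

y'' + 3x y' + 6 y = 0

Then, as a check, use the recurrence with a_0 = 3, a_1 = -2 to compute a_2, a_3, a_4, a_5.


Substitute y = sum_n a_n x^n.
y''(x) has coefficient (n+2)(n+1) a_{n+2} at x^n;
3 x y'(x) has coefficient 3 n a_n at x^n (shift);
6 y(x) has coefficient 6 a_n at x^n.
Matching x^n: (n+2)(n+1) a_{n+2} + (3n + 6) a_n = 0.
Thus a_{n+2} = (-3n - 6) / ((n+1)(n+2)) * a_n.

Check with a_0 = 3, a_1 = -2 (apply the recurrence for n = 0, 1, 2, 3): a_0 = 3, a_1 = -2, a_2 = -9, a_3 = 3, a_4 = 9, a_5 = -9/4.

a_(n+2) = (-3n - 6) / ((n+1)(n+2)) * a_n; check: a_0 = 3, a_1 = -2, a_2 = -9, a_3 = 3, a_4 = 9, a_5 = -9/4


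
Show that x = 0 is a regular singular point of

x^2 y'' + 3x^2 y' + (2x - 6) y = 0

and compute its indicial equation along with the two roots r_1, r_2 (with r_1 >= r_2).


Divide by x^2 to reach normal form y'' + P_1(x) y' + P_2(x) y = 0 with P_1(x) = 3 and P_2(x) = 2/x - 6/x^2.
x = 0 is a singular point because the y-coefficient 2/x - 6/x^2 has a pole at x = 0.
It is a regular singular point because x P_1(x) = p(x) = 3x and x^2 P_2(x) = q(x) = 2x - 6 are polynomials, hence analytic at x = 0.
p(0) = 0,  q(0) = -6.
Indicial equation: r(r-1) + p(0) r + q(0) = 0, i.e. r^2 + (p(0) - 1) r + q(0) = 0, i.e. r^2 - 1 r - 6 = 0.
Discriminant: (-1)^2 - 4(-6) = 25, so r = (1 ± 5)/2.
Solving: r_1 = 3, r_2 = -2.

indicial: r^2 - 1 r - 6 = 0; roots r_1 = 3, r_2 = -2


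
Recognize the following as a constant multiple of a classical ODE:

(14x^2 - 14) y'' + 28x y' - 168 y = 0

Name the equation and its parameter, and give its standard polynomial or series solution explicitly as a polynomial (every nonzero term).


All three coefficients share the factor -14; dividing through by -14 gives  (1 - x^2) y'' - 2x y' + 12 y = 0.
This matches the Legendre equation (1 - x^2) y'' - 2x y' + n(n+1) y = 0 (note the -2x y' term) with n(n+1) = 12, so n = 3; the polynomial solution is P_3(x).
With y = sum_k a_k x^k, matching x^k gives (k+2)(k+1) a_{k+2} = [k(k+1) - n(n+1)] a_k = (k - 3)(k + 4) a_k. The right side vanishes at k = 3, so the series with the parity of 3 terminates at degree 3.
Standard normalization (P_n(1) = 1): leading coefficient (2n)!/(2^n (n!)^2) = 720/(8*36) = 5/2, so a_3 = 5/2. Work downward with a_k = (k+1)(k+2) a_{k+2} / ((k - 3)(k + 4)):
  a_1 = (2)(3)(5/2) / ((1 - 3)(1 + 4)) = 15/(-10) = -3/2
Hence P_3(x) = 5 x^3/2 - 3 x/2.

P_3(x); series = 5 x^3/2 - 3 x/2


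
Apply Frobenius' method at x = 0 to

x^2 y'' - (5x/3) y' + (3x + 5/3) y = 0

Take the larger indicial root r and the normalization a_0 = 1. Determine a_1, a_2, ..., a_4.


Write in Frobenius form y'' + (p(x)/x) y' + (q(x)/x^2) y = 0:
  p(x) = -5/3,  q(x) = 3x + 5/3.
Indicial equation: r(r-1) + (-5/3) r + (5/3) = 0 -> roots r_1 = 5/3, r_2 = 1.
Take r = r_1 = 5/3. Let y(x) = x^r sum_{n>=0} a_n x^n with a_0 = 1.
Substitute y = x^r sum a_n x^n and match x^{r+n}. The recurrence is
  D(n) a_n + 3 a_{n-1} = 0,  where D(n) = (r+n)(r+n-1) + (-5/3)(r+n) + (5/3).
  a_n = -3 / D(n) * a_{n-1}.
Since the indicial polynomial factors as (r - r_1)(r - r_2), D(n) = (r_1 + n - r_1)(r_1 + n - r_2) = n(n + 2/3).
Evaluating step by step (a_0 = 1):
  n = 1: D(1) = 1(1 + 2/3) = 5/3; numerator = -3(1) = -3; a_1 = (-3)/(5/3) = -9/5
  n = 2: D(2) = 2(2 + 2/3) = 16/3; numerator = -3(-9/5) = 27/5; a_2 = (27/5)/(16/3) = 81/80
  n = 3: D(3) = 3(3 + 2/3) = 11; numerator = -3(81/80) = -243/80; a_3 = (-243/80)/(11) = -243/880
  n = 4: D(4) = 4(4 + 2/3) = 56/3; numerator = -3(-243/880) = 729/880; a_4 = (729/880)/(56/3) = 2187/49280

r = 5/3; a_0 = 1; a_1 = -9/5; a_2 = 81/80; a_3 = -243/880; a_4 = 2187/49280


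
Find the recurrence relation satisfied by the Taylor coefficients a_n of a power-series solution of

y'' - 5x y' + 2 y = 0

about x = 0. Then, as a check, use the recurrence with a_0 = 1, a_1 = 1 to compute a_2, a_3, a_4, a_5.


Substitute y = sum_n a_n x^n.
y''(x) has coefficient (n+2)(n+1) a_{n+2} at x^n;
-5 x y'(x) has coefficient -5 n a_n at x^n (shift);
2 y(x) has coefficient 2 a_n at x^n.
Matching x^n: (n+2)(n+1) a_{n+2} + (-5n + 2) a_n = 0.
Thus a_{n+2} = (5n - 2) / ((n+1)(n+2)) * a_n.

Check with a_0 = 1, a_1 = 1 (apply the recurrence for n = 0, 1, 2, 3): a_0 = 1, a_1 = 1, a_2 = -1, a_3 = 1/2, a_4 = -2/3, a_5 = 13/40.

a_(n+2) = (5n - 2) / ((n+1)(n+2)) * a_n; check: a_0 = 1, a_1 = 1, a_2 = -1, a_3 = 1/2, a_4 = -2/3, a_5 = 13/40


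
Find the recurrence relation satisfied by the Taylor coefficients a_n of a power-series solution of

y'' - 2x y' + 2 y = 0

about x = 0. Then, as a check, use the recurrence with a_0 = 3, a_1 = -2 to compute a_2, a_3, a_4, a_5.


Substitute y = sum_n a_n x^n.
y''(x) has coefficient (n+2)(n+1) a_{n+2} at x^n;
-2 x y'(x) has coefficient -2 n a_n at x^n (shift);
2 y(x) has coefficient 2 a_n at x^n.
Matching x^n: (n+2)(n+1) a_{n+2} + (-2n + 2) a_n = 0.
Thus a_{n+2} = (2n - 2) / ((n+1)(n+2)) * a_n.

Check with a_0 = 3, a_1 = -2 (apply the recurrence for n = 0, 1, 2, 3): a_0 = 3, a_1 = -2, a_2 = -3, a_3 = 0, a_4 = -1/2, a_5 = 0.

a_(n+2) = (2n - 2) / ((n+1)(n+2)) * a_n; check: a_0 = 3, a_1 = -2, a_2 = -3, a_3 = 0, a_4 = -1/2, a_5 = 0


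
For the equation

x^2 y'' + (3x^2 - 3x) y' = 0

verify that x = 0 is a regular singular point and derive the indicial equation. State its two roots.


Divide by x^2 to reach normal form y'' + P_1(x) y' + P_2(x) y = 0 with P_1(x) = 3 - 3/x and P_2(x) = 0.
x = 0 is a singular point because the y'-coefficient 3 - 3/x has a pole at x = 0.
It is a regular singular point because x P_1(x) = p(x) = 3x - 3 and x^2 P_2(x) = q(x) = 0 are polynomials, hence analytic at x = 0.
p(0) = -3,  q(0) = 0.
Indicial equation: r(r-1) + p(0) r + q(0) = 0, i.e. r^2 + (p(0) - 1) r + q(0) = 0, i.e. r^2 - 4 r = 0.
Discriminant: (-4)^2 - 4(0) = 16, so r = (4 ± 4)/2.
Solving: r_1 = 4, r_2 = 0.

indicial: r^2 - 4 r = 0; roots r_1 = 4, r_2 = 0


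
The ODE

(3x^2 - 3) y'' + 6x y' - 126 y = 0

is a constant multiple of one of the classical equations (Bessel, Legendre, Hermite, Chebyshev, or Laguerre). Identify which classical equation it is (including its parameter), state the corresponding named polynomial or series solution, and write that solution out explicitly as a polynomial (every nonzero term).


All three coefficients share the factor -3; dividing through by -3 gives  (1 - x^2) y'' - 2x y' + 42 y = 0.
This matches the Legendre equation (1 - x^2) y'' - 2x y' + n(n+1) y = 0 (note the -2x y' term) with n(n+1) = 42, so n = 6; the polynomial solution is P_6(x).
With y = sum_k a_k x^k, matching x^k gives (k+2)(k+1) a_{k+2} = [k(k+1) - n(n+1)] a_k = (k - 6)(k + 7) a_k. The right side vanishes at k = 6, so the series with the parity of 6 terminates at degree 6.
Standard normalization (P_n(1) = 1): leading coefficient (2n)!/(2^n (n!)^2) = 479001600/(64*518400) = 231/16, so a_6 = 231/16. Work downward with a_k = (k+1)(k+2) a_{k+2} / ((k - 6)(k + 7)):
  a_4 = (5)(6)(231/16) / ((4 - 6)(4 + 7)) = (3465/8)/(-22) = -315/16
  a_2 = (3)(4)(-315/16) / ((2 - 6)(2 + 7)) = (-945/4)/(-36) = 105/16
  a_0 = (1)(2)(105/16) / ((0 - 6)(0 + 7)) = (105/8)/(-42) = -5/16
Hence P_6(x) = 231 x^6/16 - 315 x^4/16 + 105 x^2/16 - 5/16.

P_6(x); series = 231 x^6/16 - 315 x^4/16 + 105 x^2/16 - 5/16


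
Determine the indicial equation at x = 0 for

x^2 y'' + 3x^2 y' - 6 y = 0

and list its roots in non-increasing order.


Divide by x^2 to reach normal form y'' + P_1(x) y' + P_2(x) y = 0 with P_1(x) = 3 and P_2(x) = -6/x^2.
x = 0 is a singular point because the y-coefficient -6/x^2 has a pole at x = 0.
It is a regular singular point because x P_1(x) = p(x) = 3x and x^2 P_2(x) = q(x) = -6 are polynomials, hence analytic at x = 0.
p(0) = 0,  q(0) = -6.
Indicial equation: r(r-1) + p(0) r + q(0) = 0, i.e. r^2 + (p(0) - 1) r + q(0) = 0, i.e. r^2 - 1 r - 6 = 0.
Discriminant: (-1)^2 - 4(-6) = 25, so r = (1 ± 5)/2.
Solving: r_1 = 3, r_2 = -2.

indicial: r^2 - 1 r - 6 = 0; roots r_1 = 3, r_2 = -2


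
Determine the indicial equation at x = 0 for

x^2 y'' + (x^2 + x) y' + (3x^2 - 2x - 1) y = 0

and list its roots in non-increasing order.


Divide by x^2 to reach normal form y'' + P_1(x) y' + P_2(x) y = 0 with P_1(x) = 1 + 1/x and P_2(x) = 3 - 2/x - 1/x^2.
x = 0 is a singular point because the y'-coefficient 1 + 1/x has a pole at x = 0 and the y-coefficient 3 - 2/x - 1/x^2 has a pole at x = 0.
It is a regular singular point because x P_1(x) = p(x) = x + 1 and x^2 P_2(x) = q(x) = 3x^2 - 2x - 1 are polynomials, hence analytic at x = 0.
p(0) = 1,  q(0) = -1.
Indicial equation: r(r-1) + p(0) r + q(0) = 0, i.e. r^2 + (p(0) - 1) r + q(0) = 0, i.e. r^2 - 1 = 0.
Discriminant: (0)^2 - 4(-1) = 4, so r = (0 ± 2)/2.
Solving: r_1 = 1, r_2 = -1.

indicial: r^2 - 1 = 0; roots r_1 = 1, r_2 = -1


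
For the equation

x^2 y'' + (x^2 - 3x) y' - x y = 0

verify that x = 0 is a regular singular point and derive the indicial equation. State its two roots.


Divide by x^2 to reach normal form y'' + P_1(x) y' + P_2(x) y = 0 with P_1(x) = 1 - 3/x and P_2(x) = -1/x.
x = 0 is a singular point because the y'-coefficient 1 - 3/x has a pole at x = 0 and the y-coefficient -1/x has a pole at x = 0.
It is a regular singular point because x P_1(x) = p(x) = x - 3 and x^2 P_2(x) = q(x) = -x are polynomials, hence analytic at x = 0.
p(0) = -3,  q(0) = 0.
Indicial equation: r(r-1) + p(0) r + q(0) = 0, i.e. r^2 + (p(0) - 1) r + q(0) = 0, i.e. r^2 - 4 r = 0.
Discriminant: (-4)^2 - 4(0) = 16, so r = (4 ± 4)/2.
Solving: r_1 = 4, r_2 = 0.

indicial: r^2 - 4 r = 0; roots r_1 = 4, r_2 = 0


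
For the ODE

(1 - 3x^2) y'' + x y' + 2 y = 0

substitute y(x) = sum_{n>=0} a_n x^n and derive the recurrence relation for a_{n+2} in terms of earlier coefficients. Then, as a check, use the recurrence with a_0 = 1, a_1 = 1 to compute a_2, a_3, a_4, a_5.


Substitute y = sum_n a_n x^n.
(1 - 3 x^2) y'' contributes (n+2)(n+1) a_{n+2} - 3 n(n-1) a_n at x^n.
x y'(x) contributes n a_n at x^n.
2 y(x) contributes 2 a_n at x^n.
Matching x^n: (n+2)(n+1) a_{n+2} + (-3 n(n-1) + n + 2) a_n = 0.
Thus a_{n+2} = (3 n(n-1) - n - 2) / ((n+1)(n+2)) * a_n.

Check with a_0 = 1, a_1 = 1 (apply the recurrence for n = 0, 1, 2, 3): a_0 = 1, a_1 = 1, a_2 = -1, a_3 = -1/2, a_4 = -1/6, a_5 = -13/40.

a_(n+2) = (3 n(n-1) - n - 2) / ((n+1)(n+2)) * a_n; check: a_0 = 1, a_1 = 1, a_2 = -1, a_3 = -1/2, a_4 = -1/6, a_5 = -13/40


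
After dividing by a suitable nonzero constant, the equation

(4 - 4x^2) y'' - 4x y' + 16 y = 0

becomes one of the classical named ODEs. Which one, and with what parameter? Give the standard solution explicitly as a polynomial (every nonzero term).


All three coefficients share the factor 4; dividing through by 4 gives  (1 - x^2) y'' - x y' + 4 y = 0.
This matches the Chebyshev equation (1 - x^2) y'' - x y' + n^2 y = 0 (note the -x y' term, not -2x y') with n^2 = 4, so n = 2; the polynomial solution is T_2(x).
With y = sum_k a_k x^k, matching x^k gives (k+2)(k+1) a_{k+2} = (k^2 - n^2) a_k = (k - 2)(k + 2) a_k. The right side vanishes at k = 2, so the series with the parity of 2 terminates at degree 2.
Standard normalization: leading coefficient of T_n is 2^(n-1), so a_2 = 2^1 = 2. Work downward with a_k = (k+1)(k+2) a_{k+2} / ((k - 2)(k + 2)):
  a_0 = (1)(2)(2) / ((0 - 2)(0 + 2)) = 4/(-4) = -1
Hence T_2(x) = 2 x^2 - 1.

T_2(x); series = 2 x^2 - 1


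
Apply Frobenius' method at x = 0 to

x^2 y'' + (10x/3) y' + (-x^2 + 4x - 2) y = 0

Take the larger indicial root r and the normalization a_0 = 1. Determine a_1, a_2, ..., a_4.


Write in Frobenius form y'' + (p(x)/x) y' + (q(x)/x^2) y = 0:
  p(x) = 10/3,  q(x) = -x^2 + 4x - 2.
Indicial equation: r(r-1) + (10/3) r + (-2) = 0 -> roots r_1 = 2/3, r_2 = -3.
Take r = r_1 = 2/3. Let y(x) = x^r sum_{n>=0} a_n x^n with a_0 = 1.
Substitute y = x^r sum a_n x^n and match x^{r+n}. The recurrence is
  D(n) a_n + 4 a_{n-1} - 1 a_{n-2} = 0,  where D(n) = (r+n)(r+n-1) + (10/3)(r+n) + (-2).
  a_n = [-4 a_{n-1} + 1 a_{n-2}] / D(n).
Since the indicial polynomial factors as (r - r_1)(r - r_2), D(n) = (r_1 + n - r_1)(r_1 + n - r_2) = n(n + 11/3).
Evaluating step by step (a_0 = 1):
  n = 1: D(1) = 1(1 + 11/3) = 14/3; numerator = -4(1) = -4; a_1 = (-4)/(14/3) = -6/7
  n = 2: D(2) = 2(2 + 11/3) = 34/3; numerator = -4(-6/7) + 1(1) = 31/7; a_2 = (31/7)/(34/3) = 93/238
  n = 3: D(3) = 3(3 + 11/3) = 20; numerator = -4(93/238) + 1(-6/7) = -288/119; a_3 = (-288/119)/(20) = -72/595
  n = 4: D(4) = 4(4 + 11/3) = 92/3; numerator = -4(-72/595) + 1(93/238) = 1041/1190; a_4 = (1041/1190)/(92/3) = 3123/109480

r = 2/3; a_0 = 1; a_1 = -6/7; a_2 = 93/238; a_3 = -72/595; a_4 = 3123/109480


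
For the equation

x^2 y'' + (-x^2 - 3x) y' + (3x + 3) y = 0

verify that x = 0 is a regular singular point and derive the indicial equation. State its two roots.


Divide by x^2 to reach normal form y'' + P_1(x) y' + P_2(x) y = 0 with P_1(x) = -1 - 3/x and P_2(x) = 3/x + 3/x^2.
x = 0 is a singular point because the y'-coefficient -1 - 3/x has a pole at x = 0 and the y-coefficient 3/x + 3/x^2 has a pole at x = 0.
It is a regular singular point because x P_1(x) = p(x) = -x - 3 and x^2 P_2(x) = q(x) = 3x + 3 are polynomials, hence analytic at x = 0.
p(0) = -3,  q(0) = 3.
Indicial equation: r(r-1) + p(0) r + q(0) = 0, i.e. r^2 + (p(0) - 1) r + q(0) = 0, i.e. r^2 - 4 r + 3 = 0.
Discriminant: (-4)^2 - 4(3) = 4, so r = (4 ± 2)/2.
Solving: r_1 = 3, r_2 = 1.

indicial: r^2 - 4 r + 3 = 0; roots r_1 = 3, r_2 = 1


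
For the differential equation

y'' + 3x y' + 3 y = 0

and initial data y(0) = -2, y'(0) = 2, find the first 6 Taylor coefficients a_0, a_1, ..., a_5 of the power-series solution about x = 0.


Ansatz: y(x) = sum_{n>=0} a_n x^n, so y'(x) = sum_{n>=1} n a_n x^(n-1) and y''(x) = sum_{n>=2} n(n-1) a_n x^(n-2).
Substitute into P(x) y'' + Q(x) y' + R(x) y = 0 with P(x) = 1, Q(x) = 3x, R(x) = 3, and match powers of x.
Initial conditions: a_0 = -2, a_1 = 2.
Setting the coefficient of each power of x to zero and solving order by order (substituting the coefficients already found):
  x^0: 2 a_2 + 3 a_0 = 0  ->  2 a_2 = -3 a_0 = 6  ->  a_2 = 3
  x^1: 6 a_3 + 6 a_1 = 0  ->  6 a_3 = -6 a_1 = -12  ->  a_3 = -2
  x^2: 12 a_4 + 9 a_2 = 0  ->  12 a_4 = -9 a_2 = -27  ->  a_4 = -9/4
  x^3: 20 a_5 + 12 a_3 = 0  ->  20 a_5 = -12 a_3 = 24  ->  a_5 = 6/5
Truncated series: y(x) = -2 + 2 x + 3 x^2 - 2 x^3 - (9/4) x^4 + (6/5) x^5 + O(x^6).

a_0 = -2; a_1 = 2; a_2 = 3; a_3 = -2; a_4 = -9/4; a_5 = 6/5


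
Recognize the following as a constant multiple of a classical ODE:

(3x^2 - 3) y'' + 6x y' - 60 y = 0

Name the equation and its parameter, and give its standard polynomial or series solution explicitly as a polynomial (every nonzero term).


All three coefficients share the factor -3; dividing through by -3 gives  (1 - x^2) y'' - 2x y' + 20 y = 0.
This matches the Legendre equation (1 - x^2) y'' - 2x y' + n(n+1) y = 0 (note the -2x y' term) with n(n+1) = 20, so n = 4; the polynomial solution is P_4(x).
With y = sum_k a_k x^k, matching x^k gives (k+2)(k+1) a_{k+2} = [k(k+1) - n(n+1)] a_k = (k - 4)(k + 5) a_k. The right side vanishes at k = 4, so the series with the parity of 4 terminates at degree 4.
Standard normalization (P_n(1) = 1): leading coefficient (2n)!/(2^n (n!)^2) = 40320/(16*576) = 35/8, so a_4 = 35/8. Work downward with a_k = (k+1)(k+2) a_{k+2} / ((k - 4)(k + 5)):
  a_2 = (3)(4)(35/8) / ((2 - 4)(2 + 5)) = (105/2)/(-14) = -15/4
  a_0 = (1)(2)(-15/4) / ((0 - 4)(0 + 5)) = (-15/2)/(-20) = 3/8
Hence P_4(x) = 35 x^4/8 - 15 x^2/4 + 3/8.

P_4(x); series = 35 x^4/8 - 15 x^2/4 + 3/8


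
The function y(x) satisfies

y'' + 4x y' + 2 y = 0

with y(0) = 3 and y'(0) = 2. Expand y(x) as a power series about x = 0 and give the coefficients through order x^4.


Ansatz: y(x) = sum_{n>=0} a_n x^n, so y'(x) = sum_{n>=1} n a_n x^(n-1) and y''(x) = sum_{n>=2} n(n-1) a_n x^(n-2).
Substitute into P(x) y'' + Q(x) y' + R(x) y = 0 with P(x) = 1, Q(x) = 4x, R(x) = 2, and match powers of x.
Initial conditions: a_0 = 3, a_1 = 2.
Setting the coefficient of each power of x to zero and solving order by order (substituting the coefficients already found):
  x^0: 2 a_2 + 2 a_0 = 0  ->  2 a_2 = -2 a_0 = -6  ->  a_2 = -3
  x^1: 6 a_3 + 6 a_1 = 0  ->  6 a_3 = -6 a_1 = -12  ->  a_3 = -2
  x^2: 12 a_4 + 10 a_2 = 0  ->  12 a_4 = -10 a_2 = 30  ->  a_4 = 5/2
Truncated series: y(x) = 3 + 2 x - 3 x^2 - 2 x^3 + (5/2) x^4 + O(x^5).

a_0 = 3; a_1 = 2; a_2 = -3; a_3 = -2; a_4 = 5/2


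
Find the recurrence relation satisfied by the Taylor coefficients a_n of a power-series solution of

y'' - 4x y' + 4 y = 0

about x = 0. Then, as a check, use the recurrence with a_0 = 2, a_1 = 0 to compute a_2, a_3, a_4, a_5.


Substitute y = sum_n a_n x^n.
y''(x) has coefficient (n+2)(n+1) a_{n+2} at x^n;
-4 x y'(x) has coefficient -4 n a_n at x^n (shift);
4 y(x) has coefficient 4 a_n at x^n.
Matching x^n: (n+2)(n+1) a_{n+2} + (-4n + 4) a_n = 0.
Thus a_{n+2} = (4n - 4) / ((n+1)(n+2)) * a_n.

Check with a_0 = 2, a_1 = 0 (apply the recurrence for n = 0, 1, 2, 3): a_0 = 2, a_1 = 0, a_2 = -4, a_3 = 0, a_4 = -4/3, a_5 = 0.

a_(n+2) = (4n - 4) / ((n+1)(n+2)) * a_n; check: a_0 = 2, a_1 = 0, a_2 = -4, a_3 = 0, a_4 = -4/3, a_5 = 0


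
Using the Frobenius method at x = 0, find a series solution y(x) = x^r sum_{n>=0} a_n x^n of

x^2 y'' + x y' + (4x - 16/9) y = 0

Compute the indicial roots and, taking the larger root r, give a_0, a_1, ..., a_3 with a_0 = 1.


Write in Frobenius form y'' + (p(x)/x) y' + (q(x)/x^2) y = 0:
  p(x) = 1,  q(x) = 4x - 16/9.
Indicial equation: r(r-1) + (1) r + (-16/9) = 0 -> roots r_1 = 4/3, r_2 = -4/3.
Take r = r_1 = 4/3. Let y(x) = x^r sum_{n>=0} a_n x^n with a_0 = 1.
Substitute y = x^r sum a_n x^n and match x^{r+n}. The recurrence is
  D(n) a_n + 4 a_{n-1} = 0,  where D(n) = (r+n)(r+n-1) + (1)(r+n) + (-16/9).
  a_n = -4 / D(n) * a_{n-1}.
Since the indicial polynomial factors as (r - r_1)(r - r_2), D(n) = (r_1 + n - r_1)(r_1 + n - r_2) = n(n + 8/3).
Evaluating step by step (a_0 = 1):
  n = 1: D(1) = 1(1 + 8/3) = 11/3; numerator = -4(1) = -4; a_1 = (-4)/(11/3) = -12/11
  n = 2: D(2) = 2(2 + 8/3) = 28/3; numerator = -4(-12/11) = 48/11; a_2 = (48/11)/(28/3) = 36/77
  n = 3: D(3) = 3(3 + 8/3) = 17; numerator = -4(36/77) = -144/77; a_3 = (-144/77)/(17) = -144/1309

r = 4/3; a_0 = 1; a_1 = -12/11; a_2 = 36/77; a_3 = -144/1309


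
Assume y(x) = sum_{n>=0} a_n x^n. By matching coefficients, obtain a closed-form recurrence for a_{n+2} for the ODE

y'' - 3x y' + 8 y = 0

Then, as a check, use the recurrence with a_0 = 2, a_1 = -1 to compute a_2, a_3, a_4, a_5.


Substitute y = sum_n a_n x^n.
y''(x) has coefficient (n+2)(n+1) a_{n+2} at x^n;
-3 x y'(x) has coefficient -3 n a_n at x^n (shift);
8 y(x) has coefficient 8 a_n at x^n.
Matching x^n: (n+2)(n+1) a_{n+2} + (-3n + 8) a_n = 0.
Thus a_{n+2} = (3n - 8) / ((n+1)(n+2)) * a_n.

Check with a_0 = 2, a_1 = -1 (apply the recurrence for n = 0, 1, 2, 3): a_0 = 2, a_1 = -1, a_2 = -8, a_3 = 5/6, a_4 = 4/3, a_5 = 1/24.

a_(n+2) = (3n - 8) / ((n+1)(n+2)) * a_n; check: a_0 = 2, a_1 = -1, a_2 = -8, a_3 = 5/6, a_4 = 4/3, a_5 = 1/24
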